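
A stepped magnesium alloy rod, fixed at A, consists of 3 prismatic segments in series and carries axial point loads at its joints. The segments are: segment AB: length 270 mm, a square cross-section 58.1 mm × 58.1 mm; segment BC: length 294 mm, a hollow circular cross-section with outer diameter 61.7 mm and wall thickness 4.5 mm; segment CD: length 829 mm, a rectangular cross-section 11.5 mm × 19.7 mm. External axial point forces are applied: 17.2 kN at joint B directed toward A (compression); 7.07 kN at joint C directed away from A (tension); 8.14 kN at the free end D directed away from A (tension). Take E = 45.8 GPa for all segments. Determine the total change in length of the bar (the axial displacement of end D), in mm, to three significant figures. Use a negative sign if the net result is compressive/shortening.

0.768 mm

Internal axial forces (sectioning from the free end, tension +): N_CD = 8.14 kN, N_BC = 15.21 kN, N_AB = -1.99 kN.
A_AB = 3376 mm².
A_BC = 808.6 mm².
A_CD = 226.5 mm².
δ_AB = -1990·270/(3376·45800) = -0.003475 mm
δ_BC = 15210·294/(808.6·45800) = 0.1207 mm
δ_CD = 8140·829/(226.5·45800) = 0.6504 mm
δ = Σδ_i = 0.7676 mm.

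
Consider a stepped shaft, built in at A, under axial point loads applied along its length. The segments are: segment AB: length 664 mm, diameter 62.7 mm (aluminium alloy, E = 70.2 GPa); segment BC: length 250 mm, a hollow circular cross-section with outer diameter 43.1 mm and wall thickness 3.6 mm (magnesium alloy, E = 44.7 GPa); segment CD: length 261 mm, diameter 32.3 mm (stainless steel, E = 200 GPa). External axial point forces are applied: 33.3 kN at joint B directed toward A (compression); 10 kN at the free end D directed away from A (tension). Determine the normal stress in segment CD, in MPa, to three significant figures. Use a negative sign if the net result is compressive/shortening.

12.2 MPa

Internal axial forces (sectioning from the free end, tension +): N_CD = 10 kN, N_BC = 10 kN, N_AB = -23.3 kN.
A_CD = 819.4 mm².
σ_CD = N_CD/A_CD = 10000/819.4 = 12.2 MPa.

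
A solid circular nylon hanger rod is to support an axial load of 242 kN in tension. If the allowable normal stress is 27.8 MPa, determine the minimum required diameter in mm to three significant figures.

Required area A ≥ P/σ_allow = 242000/27.8 = 8705 mm².
For a solid circular section, d ≥ √(4A/π) = 105.3 mm.

105 mm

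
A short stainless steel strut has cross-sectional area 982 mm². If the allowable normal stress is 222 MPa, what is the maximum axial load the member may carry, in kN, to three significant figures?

218 kN

P_max = σ_allow · A = 222 · 982 = 218000 N = 218 kN.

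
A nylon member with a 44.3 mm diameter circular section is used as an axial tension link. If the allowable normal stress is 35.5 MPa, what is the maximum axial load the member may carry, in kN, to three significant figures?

A = 1541 mm².
P_max = σ_allow · A = 35.5 · 1541 = 54720 N = 54.72 kN.

54.7 kN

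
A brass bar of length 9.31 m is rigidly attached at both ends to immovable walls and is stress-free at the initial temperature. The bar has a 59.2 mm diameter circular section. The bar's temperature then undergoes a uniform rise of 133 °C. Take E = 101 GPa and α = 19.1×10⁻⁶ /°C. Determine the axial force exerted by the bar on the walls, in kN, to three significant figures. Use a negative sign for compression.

-706 kN

Free thermal expansion αLΔT = 19.1e-6 · 9310 · 133 = 23.65 mm.
The walls impose strain ε = −(23.65)/9310 = -2.5403e-03; σ = Eε = 101000 · -2.5403e-03 = -256.6 MPa.
Wall reaction R = σ·A = -256.6·2753 = -706200 N = -706.2 kN.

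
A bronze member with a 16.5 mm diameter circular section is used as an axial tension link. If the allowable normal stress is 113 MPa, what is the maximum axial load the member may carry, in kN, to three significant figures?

24.2 kN

A = 213.8 mm².
P_max = σ_allow · A = 113 · 213.8 = 24160 N = 24.16 kN.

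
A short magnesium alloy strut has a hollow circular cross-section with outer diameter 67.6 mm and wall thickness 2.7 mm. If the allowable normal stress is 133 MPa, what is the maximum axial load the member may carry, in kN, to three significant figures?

73.2 kN

A = 550.5 mm².
P_max = σ_allow · A = 133 · 550.5 = 73220 N = 73.22 kN.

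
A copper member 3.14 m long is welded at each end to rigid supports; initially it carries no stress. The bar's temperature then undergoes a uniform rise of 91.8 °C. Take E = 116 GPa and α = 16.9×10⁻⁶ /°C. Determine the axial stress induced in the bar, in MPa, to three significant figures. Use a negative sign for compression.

Free thermal expansion αLΔT = 16.9e-6 · 3140 · 91.8 = 4.871 mm.
The walls impose strain ε = −(4.871)/3140 = -1.5514e-03; σ = Eε = 116000 · -1.5514e-03 = -180 MPa.

-180 MPa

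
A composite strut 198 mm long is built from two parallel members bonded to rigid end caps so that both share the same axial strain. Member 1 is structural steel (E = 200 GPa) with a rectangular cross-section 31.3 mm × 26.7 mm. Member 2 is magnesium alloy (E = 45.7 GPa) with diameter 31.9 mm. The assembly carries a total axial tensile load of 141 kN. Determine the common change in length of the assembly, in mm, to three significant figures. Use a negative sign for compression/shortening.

0.137 mm

A_1 = 835.7 mm².
A_2 = 799.2 mm².
Equal strain + equilibrium ⇒ each member carries load in proportion to AE: A₁E₁ = 167100000 N, A₂E₂ = 36520000 N, ΣAE = 203700000 N.
δ = PL/ΣAE = 141000·198/203700000 = 0.1371 mm.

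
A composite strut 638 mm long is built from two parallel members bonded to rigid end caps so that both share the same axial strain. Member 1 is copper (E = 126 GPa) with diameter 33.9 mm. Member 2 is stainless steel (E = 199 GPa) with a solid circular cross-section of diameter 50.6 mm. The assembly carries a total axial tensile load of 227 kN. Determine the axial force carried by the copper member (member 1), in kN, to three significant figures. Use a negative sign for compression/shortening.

50.2 kN

A_1 = 902.6 mm².
A_2 = 2011 mm².
Equal strain + equilibrium ⇒ each member carries load in proportion to AE: A₁E₁ = 113700000 N, A₂E₂ = 400200000 N, ΣAE = 513900000 N.
F₁ = P·A₁E₁/ΣAE = 227000·113700000/513900000 = 50240 N.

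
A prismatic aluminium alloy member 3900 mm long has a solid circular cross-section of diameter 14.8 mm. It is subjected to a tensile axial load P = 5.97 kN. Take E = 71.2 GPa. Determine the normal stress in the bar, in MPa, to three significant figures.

A = 172 mm².
σ = N/A = 5970/172 = 34.7 MPa.

34.7 MPa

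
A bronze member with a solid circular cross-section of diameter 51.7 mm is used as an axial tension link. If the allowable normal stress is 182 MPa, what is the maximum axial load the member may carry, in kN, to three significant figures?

A = 2099 mm².
P_max = σ_allow · A = 182 · 2099 = 382100 N = 382.1 kN.

382 kN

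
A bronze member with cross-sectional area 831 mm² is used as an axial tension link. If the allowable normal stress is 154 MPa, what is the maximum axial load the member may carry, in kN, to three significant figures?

128 kN

P_max = σ_allow · A = 154 · 831 = 128000 N = 128 kN.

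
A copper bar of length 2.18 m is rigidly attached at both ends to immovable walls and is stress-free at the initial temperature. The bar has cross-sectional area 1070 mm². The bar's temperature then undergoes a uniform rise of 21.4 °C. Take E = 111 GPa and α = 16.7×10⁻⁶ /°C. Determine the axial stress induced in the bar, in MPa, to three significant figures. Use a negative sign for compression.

-39.7 MPa

Free thermal expansion αLΔT = 16.7e-6 · 2180 · 21.4 = 0.7791 mm.
The walls impose strain ε = −(0.7791)/2180 = -3.5738e-04; σ = Eε = 111000 · -3.5738e-04 = -39.67 MPa.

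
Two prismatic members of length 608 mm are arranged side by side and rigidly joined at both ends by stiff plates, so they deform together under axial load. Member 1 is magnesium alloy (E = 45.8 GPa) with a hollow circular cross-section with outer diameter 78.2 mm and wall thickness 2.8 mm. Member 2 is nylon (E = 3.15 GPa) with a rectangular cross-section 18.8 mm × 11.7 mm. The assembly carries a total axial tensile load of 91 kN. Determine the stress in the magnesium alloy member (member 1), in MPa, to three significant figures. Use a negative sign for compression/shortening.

A_1 = 663.3 mm².
A_2 = 220 mm².
Equal strain + equilibrium ⇒ each member carries load in proportion to AE: A₁E₁ = 30380000 N, A₂E₂ = 692900 N, ΣAE = 31070000 N.
σ₁ = P·E₁/ΣAE = 91000·45800/31070000 = 134.1 MPa.

134 MPa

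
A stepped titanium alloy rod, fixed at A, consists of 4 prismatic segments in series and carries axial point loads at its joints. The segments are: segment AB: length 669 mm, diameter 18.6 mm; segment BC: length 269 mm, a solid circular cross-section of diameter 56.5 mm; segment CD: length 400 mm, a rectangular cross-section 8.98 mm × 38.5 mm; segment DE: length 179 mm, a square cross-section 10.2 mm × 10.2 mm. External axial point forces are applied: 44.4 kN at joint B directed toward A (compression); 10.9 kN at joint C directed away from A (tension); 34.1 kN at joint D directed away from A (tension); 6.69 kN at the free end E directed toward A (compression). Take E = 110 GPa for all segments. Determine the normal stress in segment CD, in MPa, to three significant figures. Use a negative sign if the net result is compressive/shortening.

79.3 MPa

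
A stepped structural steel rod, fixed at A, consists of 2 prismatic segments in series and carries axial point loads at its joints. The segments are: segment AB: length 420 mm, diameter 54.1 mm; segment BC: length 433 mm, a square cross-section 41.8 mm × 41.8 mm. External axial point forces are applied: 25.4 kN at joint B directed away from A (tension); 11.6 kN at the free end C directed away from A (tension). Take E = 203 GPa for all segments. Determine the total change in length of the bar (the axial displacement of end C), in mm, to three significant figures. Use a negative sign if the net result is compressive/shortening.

0.0475 mm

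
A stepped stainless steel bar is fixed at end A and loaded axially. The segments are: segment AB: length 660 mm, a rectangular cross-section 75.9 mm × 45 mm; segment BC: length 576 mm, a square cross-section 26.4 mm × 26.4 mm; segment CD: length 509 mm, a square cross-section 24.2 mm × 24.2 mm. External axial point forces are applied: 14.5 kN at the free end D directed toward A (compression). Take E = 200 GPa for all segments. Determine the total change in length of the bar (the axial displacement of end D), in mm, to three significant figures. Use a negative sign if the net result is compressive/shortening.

Internal axial forces (sectioning from the free end, tension +): N_CD = -14.5 kN, N_BC = -14.5 kN, N_AB = -14.5 kN.
A_AB = 3416 mm².
A_BC = 697 mm².
A_CD = 585.6 mm².
δ_AB = -14500·660/(3416·200000) = -0.01401 mm
δ_BC = -14500·576/(697·200000) = -0.05992 mm
δ_CD = -14500·509/(585.6·200000) = -0.06301 mm
δ = Σδ_i = -0.1369 mm.

-0.137 mm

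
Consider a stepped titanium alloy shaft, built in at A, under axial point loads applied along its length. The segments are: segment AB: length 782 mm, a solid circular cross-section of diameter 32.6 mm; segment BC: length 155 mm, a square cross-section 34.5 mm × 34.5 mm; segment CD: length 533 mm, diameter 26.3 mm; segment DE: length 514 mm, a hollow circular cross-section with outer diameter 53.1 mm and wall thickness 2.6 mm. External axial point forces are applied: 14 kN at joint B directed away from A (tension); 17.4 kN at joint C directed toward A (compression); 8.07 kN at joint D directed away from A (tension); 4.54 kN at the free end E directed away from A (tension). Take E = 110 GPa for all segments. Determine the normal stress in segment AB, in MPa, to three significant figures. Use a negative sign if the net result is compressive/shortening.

11.0 MPa

Internal axial forces (sectioning from the free end, tension +): N_DE = 4.54 kN, N_CD = 12.61 kN, N_BC = -4.79 kN, N_AB = 9.21 kN.
A_AB = 834.7 mm².
σ_AB = N_AB/A_AB = 9210/834.7 = 11.03 MPa.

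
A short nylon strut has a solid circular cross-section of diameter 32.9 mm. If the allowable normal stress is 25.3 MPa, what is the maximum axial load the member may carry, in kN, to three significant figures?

A = 850.1 mm².
P_max = σ_allow · A = 25.3 · 850.1 = 21510 N = 21.51 kN.

21.5 kN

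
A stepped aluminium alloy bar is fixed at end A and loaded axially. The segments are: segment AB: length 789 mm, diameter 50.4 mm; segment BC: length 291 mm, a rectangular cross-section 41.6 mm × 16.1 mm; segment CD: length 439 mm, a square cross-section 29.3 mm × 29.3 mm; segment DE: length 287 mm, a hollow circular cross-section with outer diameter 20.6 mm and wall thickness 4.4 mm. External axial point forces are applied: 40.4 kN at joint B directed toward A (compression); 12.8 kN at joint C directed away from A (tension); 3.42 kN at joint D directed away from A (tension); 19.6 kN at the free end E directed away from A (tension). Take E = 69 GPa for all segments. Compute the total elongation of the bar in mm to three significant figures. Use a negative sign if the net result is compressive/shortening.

Internal axial forces (sectioning from the free end, tension +): N_DE = 19.6 kN, N_CD = 23.02 kN, N_BC = 35.82 kN, N_AB = -4.58 kN.
A_AB = 1995 mm².
A_BC = 669.8 mm².
A_CD = 858.5 mm².
A_DE = 223.9 mm².
δ_AB = -4580·789/(1995·69000) = -0.02625 mm
δ_BC = 35820·291/(669.8·69000) = 0.2256 mm
δ_CD = 23020·439/(858.5·69000) = 0.1706 mm
δ_DE = 19600·287/(223.9·69000) = 0.3641 mm
δ = Σδ_i = 0.734 mm.

0.734 mm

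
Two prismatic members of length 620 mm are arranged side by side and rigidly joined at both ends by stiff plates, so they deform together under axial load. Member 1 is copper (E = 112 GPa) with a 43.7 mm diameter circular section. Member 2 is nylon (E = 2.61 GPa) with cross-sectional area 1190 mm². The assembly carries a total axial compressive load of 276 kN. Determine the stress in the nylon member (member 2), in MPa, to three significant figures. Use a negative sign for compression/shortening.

A_1 = 1500 mm².
Equal strain + equilibrium ⇒ each member carries load in proportion to AE: A₁E₁ = 168000000 N, A₂E₂ = 3106000 N, ΣAE = 171100000 N.
σ₂ = P·E₂/ΣAE = -276000·2610/171100000 = -4.21 MPa.

-4.21 MPa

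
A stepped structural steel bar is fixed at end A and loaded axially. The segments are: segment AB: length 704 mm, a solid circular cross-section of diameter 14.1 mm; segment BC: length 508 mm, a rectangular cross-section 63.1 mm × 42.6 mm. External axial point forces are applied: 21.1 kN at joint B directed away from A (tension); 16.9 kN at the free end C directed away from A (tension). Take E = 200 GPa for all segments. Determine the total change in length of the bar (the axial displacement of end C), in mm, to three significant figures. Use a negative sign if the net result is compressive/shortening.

0.873 mm

Internal axial forces (sectioning from the free end, tension +): N_BC = 16.9 kN, N_AB = 38 kN.
A_AB = 156.1 mm².
A_BC = 2688 mm².
δ_AB = 38000·704/(156.1·200000) = 0.8566 mm
δ_BC = 16900·508/(2688·200000) = 0.01597 mm
δ = Σδ_i = 0.8726 mm.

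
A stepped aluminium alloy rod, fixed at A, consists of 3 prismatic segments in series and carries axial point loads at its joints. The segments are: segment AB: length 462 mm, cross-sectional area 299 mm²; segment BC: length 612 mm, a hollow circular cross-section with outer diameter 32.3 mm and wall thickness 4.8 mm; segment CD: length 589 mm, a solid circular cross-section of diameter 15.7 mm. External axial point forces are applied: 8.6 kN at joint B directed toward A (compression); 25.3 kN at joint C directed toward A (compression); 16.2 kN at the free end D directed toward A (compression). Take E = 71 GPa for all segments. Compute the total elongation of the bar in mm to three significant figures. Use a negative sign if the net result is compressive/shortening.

Internal axial forces (sectioning from the free end, tension +): N_CD = -16.2 kN, N_BC = -41.5 kN, N_AB = -50.1 kN.
A_BC = 414.7 mm².
A_CD = 193.6 mm².
δ_AB = -50100·462/(299·71000) = -1.09 mm
δ_BC = -41500·612/(414.7·71000) = -0.8626 mm
δ_CD = -16200·589/(193.6·71000) = -0.6942 mm
δ = Σδ_i = -2.647 mm.

-2.65 mm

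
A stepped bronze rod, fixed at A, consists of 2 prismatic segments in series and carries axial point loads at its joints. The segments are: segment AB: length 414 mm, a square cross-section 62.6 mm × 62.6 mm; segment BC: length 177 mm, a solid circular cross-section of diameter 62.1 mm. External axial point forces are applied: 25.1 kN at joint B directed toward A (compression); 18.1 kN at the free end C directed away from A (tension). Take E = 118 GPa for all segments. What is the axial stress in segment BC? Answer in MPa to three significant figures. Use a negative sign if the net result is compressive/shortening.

Internal axial forces (sectioning from the free end, tension +): N_BC = 18.1 kN, N_AB = -7 kN.
A_BC = 3029 mm².
σ_BC = N_BC/A_BC = 18100/3029 = 5.976 MPa.

5.98 MPa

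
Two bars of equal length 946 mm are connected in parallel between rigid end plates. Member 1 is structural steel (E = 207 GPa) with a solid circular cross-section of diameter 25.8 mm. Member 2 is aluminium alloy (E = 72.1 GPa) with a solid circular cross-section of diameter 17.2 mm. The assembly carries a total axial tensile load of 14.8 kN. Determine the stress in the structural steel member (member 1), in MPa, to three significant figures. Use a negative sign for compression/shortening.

A_1 = 522.8 mm².
A_2 = 232.4 mm².
Equal strain + equilibrium ⇒ each member carries load in proportion to AE: A₁E₁ = 108200000 N, A₂E₂ = 16750000 N, ΣAE = 125000000 N.
σ₁ = P·E₁/ΣAE = 14800·207000/125000000 = 24.51 MPa.

24.5 MPa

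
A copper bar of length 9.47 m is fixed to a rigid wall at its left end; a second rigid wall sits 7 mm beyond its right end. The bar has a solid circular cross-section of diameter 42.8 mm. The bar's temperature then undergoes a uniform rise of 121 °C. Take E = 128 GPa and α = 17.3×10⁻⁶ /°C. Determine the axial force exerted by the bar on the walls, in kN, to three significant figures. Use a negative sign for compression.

-249 kN

Free thermal expansion αLΔT = 17.3e-6 · 9470 · 121 = 19.82 mm.
The walls engage after the gap closes; constrained expansion = 19.82 − 7 = 12.82 mm.
The walls impose strain ε = −(12.82)/9470 = -1.3541e-03; σ = Eε = 128000 · -1.3541e-03 = -173.3 MPa.
Wall reaction R = σ·A = -173.3·1439 = -249400 N = -249.4 kN.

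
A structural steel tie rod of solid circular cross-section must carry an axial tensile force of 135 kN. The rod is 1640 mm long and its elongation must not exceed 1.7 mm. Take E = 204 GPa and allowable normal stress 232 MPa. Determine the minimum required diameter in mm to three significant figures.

Required area A ≥ P/σ_allow = 135000/232 = 581.9 mm².
For a solid circular section, d ≥ √(4A/π) = 27.22 mm.
Elongation limit: A ≥ PL/(Eδ_allow) = 135000·1640/(204000·1.7) = 638.4 mm² ⇒ d ≥ 28.51 mm.
The elongation limit governs.

28.5 mm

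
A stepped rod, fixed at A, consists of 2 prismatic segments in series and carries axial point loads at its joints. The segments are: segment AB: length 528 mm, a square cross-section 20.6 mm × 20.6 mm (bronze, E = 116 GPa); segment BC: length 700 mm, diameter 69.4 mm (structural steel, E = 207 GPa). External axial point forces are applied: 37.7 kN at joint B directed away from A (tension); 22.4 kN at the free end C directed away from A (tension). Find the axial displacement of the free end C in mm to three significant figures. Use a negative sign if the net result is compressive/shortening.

0.665 mm

Internal axial forces (sectioning from the free end, tension +): N_BC = 22.4 kN, N_AB = 60.1 kN.
A_AB = 424.4 mm².
A_BC = 3783 mm².
δ_AB = 60100·528/(424.4·116000) = 0.6446 mm
δ_BC = 22400·700/(3783·207000) = 0.02002 mm
δ = Σδ_i = 0.6647 mm.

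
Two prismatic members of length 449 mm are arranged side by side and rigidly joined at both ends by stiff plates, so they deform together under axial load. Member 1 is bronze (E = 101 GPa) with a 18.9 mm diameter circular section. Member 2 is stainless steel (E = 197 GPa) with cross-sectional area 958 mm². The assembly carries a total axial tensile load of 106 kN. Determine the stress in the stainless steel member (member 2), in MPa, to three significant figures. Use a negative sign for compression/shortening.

A_1 = 280.6 mm².
Equal strain + equilibrium ⇒ each member carries load in proportion to AE: A₁E₁ = 28340000 N, A₂E₂ = 188700000 N, ΣAE = 217100000 N.
σ₂ = P·E₂/ΣAE = 106000·197000/217100000 = 96.2 MPa.

96.2 MPa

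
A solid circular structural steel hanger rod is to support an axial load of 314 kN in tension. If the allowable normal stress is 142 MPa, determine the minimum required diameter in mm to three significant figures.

Required area A ≥ P/σ_allow = 314000/142 = 2211 mm².
For a solid circular section, d ≥ √(4A/π) = 53.06 mm.

53.1 mm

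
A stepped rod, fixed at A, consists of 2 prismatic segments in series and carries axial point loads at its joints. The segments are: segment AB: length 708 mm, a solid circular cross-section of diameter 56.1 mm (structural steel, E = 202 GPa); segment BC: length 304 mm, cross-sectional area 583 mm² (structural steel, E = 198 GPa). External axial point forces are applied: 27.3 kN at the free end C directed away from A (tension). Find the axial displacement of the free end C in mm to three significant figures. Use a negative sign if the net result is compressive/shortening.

0.111 mm

Internal axial forces (sectioning from the free end, tension +): N_BC = 27.3 kN, N_AB = 27.3 kN.
A_AB = 2472 mm².
δ_AB = 27300·708/(2472·202000) = 0.03871 mm
δ_BC = 27300·304/(583·198000) = 0.0719 mm
δ = Σδ_i = 0.1106 mm.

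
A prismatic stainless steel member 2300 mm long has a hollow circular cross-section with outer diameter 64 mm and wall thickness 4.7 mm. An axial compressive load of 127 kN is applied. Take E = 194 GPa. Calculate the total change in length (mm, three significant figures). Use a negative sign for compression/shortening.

-1.72 mm

A = 875.6 mm².
δ_mech = NL/(AE) = -127000·2300/(875.6·194000) = -1.72 mm.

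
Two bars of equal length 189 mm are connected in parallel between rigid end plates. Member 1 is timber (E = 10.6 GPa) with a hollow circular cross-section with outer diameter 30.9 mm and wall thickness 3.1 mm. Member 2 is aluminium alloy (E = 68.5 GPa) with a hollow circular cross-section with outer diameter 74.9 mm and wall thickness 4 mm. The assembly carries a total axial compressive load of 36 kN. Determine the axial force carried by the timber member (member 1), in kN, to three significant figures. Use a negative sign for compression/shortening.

-1.62 kN

A_1 = 270.7 mm².
A_2 = 891 mm².
Equal strain + equilibrium ⇒ each member carries load in proportion to AE: A₁E₁ = 2870000 N, A₂E₂ = 61030000 N, ΣAE = 63900000 N.
F₁ = P·A₁E₁/ΣAE = -36000·2870000/63900000 = -1617 N.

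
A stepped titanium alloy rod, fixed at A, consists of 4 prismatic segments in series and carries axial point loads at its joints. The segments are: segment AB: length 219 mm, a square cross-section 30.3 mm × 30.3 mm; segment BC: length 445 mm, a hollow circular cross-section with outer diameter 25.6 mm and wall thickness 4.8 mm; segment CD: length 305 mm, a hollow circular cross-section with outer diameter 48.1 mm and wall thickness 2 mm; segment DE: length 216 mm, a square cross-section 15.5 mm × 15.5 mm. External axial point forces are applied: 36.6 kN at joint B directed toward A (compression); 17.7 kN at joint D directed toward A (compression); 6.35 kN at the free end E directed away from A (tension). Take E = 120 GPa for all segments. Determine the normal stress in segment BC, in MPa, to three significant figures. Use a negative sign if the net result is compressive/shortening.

-36.2 MPa

Internal axial forces (sectioning from the free end, tension +): N_DE = 6.35 kN, N_CD = -11.35 kN, N_BC = -11.35 kN, N_AB = -47.95 kN.
A_BC = 313.7 mm².
σ_BC = N_BC/A_BC = -11350/313.7 = -36.19 MPa.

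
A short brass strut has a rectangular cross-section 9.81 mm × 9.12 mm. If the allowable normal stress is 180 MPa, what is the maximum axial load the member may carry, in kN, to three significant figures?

A = 89.47 mm².
P_max = σ_allow · A = 180 · 89.47 = 16100 N = 16.1 kN.

16.1 kN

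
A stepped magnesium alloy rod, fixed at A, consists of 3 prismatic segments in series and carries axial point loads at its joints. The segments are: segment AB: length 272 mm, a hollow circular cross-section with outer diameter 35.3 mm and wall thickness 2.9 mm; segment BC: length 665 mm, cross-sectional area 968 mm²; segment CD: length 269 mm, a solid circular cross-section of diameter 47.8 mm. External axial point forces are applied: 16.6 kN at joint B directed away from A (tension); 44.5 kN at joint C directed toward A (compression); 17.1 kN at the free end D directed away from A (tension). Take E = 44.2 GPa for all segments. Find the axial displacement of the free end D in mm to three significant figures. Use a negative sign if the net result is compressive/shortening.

Internal axial forces (sectioning from the free end, tension +): N_CD = 17.1 kN, N_BC = -27.4 kN, N_AB = -10.8 kN.
A_AB = 295.2 mm².
A_CD = 1795 mm².
δ_AB = -10800·272/(295.2·44200) = -0.2252 mm
δ_BC = -27400·665/(968·44200) = -0.4259 mm
δ_CD = 17100·269/(1795·44200) = 0.05799 mm
δ = Σδ_i = -0.593 mm.

-0.593 mm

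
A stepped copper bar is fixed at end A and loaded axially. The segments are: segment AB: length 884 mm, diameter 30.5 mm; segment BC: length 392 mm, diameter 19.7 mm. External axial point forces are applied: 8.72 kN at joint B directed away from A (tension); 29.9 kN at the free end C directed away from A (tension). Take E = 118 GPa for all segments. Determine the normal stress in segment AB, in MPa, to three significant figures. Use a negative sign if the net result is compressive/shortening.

Internal axial forces (sectioning from the free end, tension +): N_BC = 29.9 kN, N_AB = 38.62 kN.
A_AB = 730.6 mm².
σ_AB = N_AB/A_AB = 38620/730.6 = 52.86 MPa.

52.9 MPa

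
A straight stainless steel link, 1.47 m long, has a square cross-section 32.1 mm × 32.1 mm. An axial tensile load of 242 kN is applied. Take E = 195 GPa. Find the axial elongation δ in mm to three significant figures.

A = 1030 mm².
δ_mech = NL/(AE) = 242000·1470/(1030·195000) = 1.77 mm.

1.77 mm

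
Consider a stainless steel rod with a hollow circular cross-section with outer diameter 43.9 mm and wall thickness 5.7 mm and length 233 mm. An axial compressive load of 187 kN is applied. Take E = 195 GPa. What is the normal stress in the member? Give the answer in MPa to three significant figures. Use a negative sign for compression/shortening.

A = 684.1 mm².
σ = N/A = -187000/684.1 = -273.4 MPa.

-273 MPa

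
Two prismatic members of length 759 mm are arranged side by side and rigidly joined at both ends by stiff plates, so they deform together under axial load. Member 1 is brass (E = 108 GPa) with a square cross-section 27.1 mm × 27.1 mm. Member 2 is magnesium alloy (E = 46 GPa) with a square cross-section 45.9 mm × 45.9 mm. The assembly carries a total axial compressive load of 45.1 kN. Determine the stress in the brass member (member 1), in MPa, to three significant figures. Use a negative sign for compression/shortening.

A_1 = 734.4 mm².
A_2 = 2107 mm².
Equal strain + equilibrium ⇒ each member carries load in proportion to AE: A₁E₁ = 79320000 N, A₂E₂ = 96910000 N, ΣAE = 176200000 N.
σ₁ = P·E₁/ΣAE = -45100·108000/176200000 = -27.64 MPa.

-27.6 MPa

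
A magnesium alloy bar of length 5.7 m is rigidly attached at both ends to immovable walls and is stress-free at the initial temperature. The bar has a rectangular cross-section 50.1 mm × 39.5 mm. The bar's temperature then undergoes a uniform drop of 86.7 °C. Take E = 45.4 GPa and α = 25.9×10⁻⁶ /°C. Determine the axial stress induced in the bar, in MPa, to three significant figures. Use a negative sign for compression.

Free thermal expansion αLΔT = 25.9e-6 · 5700 · -86.7 = -12.8 mm.
The walls impose strain ε = −(-12.8)/5700 = 2.2455e-03; σ = Eε = 45400 · 2.2455e-03 = 101.9 MPa.

102 MPa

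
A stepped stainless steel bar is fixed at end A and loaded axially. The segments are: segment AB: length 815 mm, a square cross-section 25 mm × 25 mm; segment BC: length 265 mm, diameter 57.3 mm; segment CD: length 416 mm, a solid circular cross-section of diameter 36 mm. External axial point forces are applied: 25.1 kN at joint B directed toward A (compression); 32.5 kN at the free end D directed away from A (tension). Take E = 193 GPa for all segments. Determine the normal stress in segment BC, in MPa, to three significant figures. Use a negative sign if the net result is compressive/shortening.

12.6 MPa

Internal axial forces (sectioning from the free end, tension +): N_CD = 32.5 kN, N_BC = 32.5 kN, N_AB = 7.4 kN.
A_BC = 2579 mm².
σ_BC = N_BC/A_BC = 32500/2579 = 12.6 MPa.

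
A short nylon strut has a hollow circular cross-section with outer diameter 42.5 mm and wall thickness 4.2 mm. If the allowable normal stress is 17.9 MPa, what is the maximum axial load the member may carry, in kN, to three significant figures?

9.05 kN

A = 505.4 mm².
P_max = σ_allow · A = 17.9 · 505.4 = 9046 N = 9.046 kN.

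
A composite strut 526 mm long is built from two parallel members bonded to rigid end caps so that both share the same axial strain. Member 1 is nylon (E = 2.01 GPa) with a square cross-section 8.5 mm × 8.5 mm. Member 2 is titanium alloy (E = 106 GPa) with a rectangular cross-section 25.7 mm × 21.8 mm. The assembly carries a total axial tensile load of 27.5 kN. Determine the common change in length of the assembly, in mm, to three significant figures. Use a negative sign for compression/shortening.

0.243 mm

A_1 = 72.25 mm².
A_2 = 560.3 mm².
Equal strain + equilibrium ⇒ each member carries load in proportion to AE: A₁E₁ = 145200 N, A₂E₂ = 59390000 N, ΣAE = 59530000 N.
δ = PL/ΣAE = 27500·526/59530000 = 0.243 mm.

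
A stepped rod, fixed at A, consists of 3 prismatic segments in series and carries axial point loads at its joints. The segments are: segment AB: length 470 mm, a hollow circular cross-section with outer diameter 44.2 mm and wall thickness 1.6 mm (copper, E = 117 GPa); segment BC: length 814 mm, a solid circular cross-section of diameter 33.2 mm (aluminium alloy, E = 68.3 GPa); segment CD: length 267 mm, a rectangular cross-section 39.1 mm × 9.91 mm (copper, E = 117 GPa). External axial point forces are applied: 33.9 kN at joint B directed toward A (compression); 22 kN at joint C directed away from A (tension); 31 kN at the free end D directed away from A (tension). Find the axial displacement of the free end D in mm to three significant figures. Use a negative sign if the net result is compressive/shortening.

Internal axial forces (sectioning from the free end, tension +): N_CD = 31 kN, N_BC = 53 kN, N_AB = 19.1 kN.
A_AB = 214.1 mm².
A_BC = 865.7 mm².
A_CD = 387.5 mm².
δ_AB = 19100·470/(214.1·117000) = 0.3583 mm
δ_BC = 53000·814/(865.7·68300) = 0.7296 mm
δ_CD = 31000·267/(387.5·117000) = 0.1826 mm
δ = Σδ_i = 1.271 mm.

1.27 mm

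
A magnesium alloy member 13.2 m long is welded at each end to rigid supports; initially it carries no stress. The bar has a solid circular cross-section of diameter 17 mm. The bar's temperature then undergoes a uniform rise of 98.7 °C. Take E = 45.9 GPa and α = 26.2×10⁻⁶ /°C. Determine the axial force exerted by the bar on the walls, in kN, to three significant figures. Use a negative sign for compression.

-26.9 kN

Free thermal expansion αLΔT = 26.2e-6 · 13200 · 98.7 = 34.13 mm.
The walls impose strain ε = −(34.13)/13200 = -2.5859e-03; σ = Eε = 45900 · -2.5859e-03 = -118.7 MPa.
Wall reaction R = σ·A = -118.7·227 = -26940 N = -26.94 kN.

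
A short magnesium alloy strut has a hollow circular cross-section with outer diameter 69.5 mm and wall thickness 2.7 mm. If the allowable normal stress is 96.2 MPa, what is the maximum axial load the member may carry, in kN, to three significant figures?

54.5 kN

A = 566.6 mm².
P_max = σ_allow · A = 96.2 · 566.6 = 54510 N = 54.51 kN.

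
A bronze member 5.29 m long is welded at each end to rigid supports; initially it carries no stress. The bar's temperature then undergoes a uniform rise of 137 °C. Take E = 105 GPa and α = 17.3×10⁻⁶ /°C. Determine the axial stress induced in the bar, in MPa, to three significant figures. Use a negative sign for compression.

Free thermal expansion αLΔT = 17.3e-6 · 5290 · 137 = 12.54 mm.
The walls impose strain ε = −(12.54)/5290 = -2.3701e-03; σ = Eε = 105000 · -2.3701e-03 = -248.9 MPa.

-249 MPa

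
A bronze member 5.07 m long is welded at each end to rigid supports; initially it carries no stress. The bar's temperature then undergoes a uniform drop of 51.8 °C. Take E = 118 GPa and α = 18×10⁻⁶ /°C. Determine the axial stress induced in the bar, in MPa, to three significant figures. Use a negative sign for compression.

Free thermal expansion αLΔT = 18e-6 · 5070 · -51.8 = -4.727 mm.
The walls impose strain ε = −(-4.727)/5070 = 9.3240e-04; σ = Eε = 118000 · 9.3240e-04 = 110 MPa.

110 MPa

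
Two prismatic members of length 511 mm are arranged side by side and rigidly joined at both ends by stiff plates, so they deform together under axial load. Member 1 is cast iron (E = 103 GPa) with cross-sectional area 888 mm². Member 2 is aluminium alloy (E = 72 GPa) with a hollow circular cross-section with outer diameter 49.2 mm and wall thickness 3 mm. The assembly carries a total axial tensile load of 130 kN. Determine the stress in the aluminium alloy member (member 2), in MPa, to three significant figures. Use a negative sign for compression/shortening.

76.2 MPa

A_2 = 435.4 mm².
Equal strain + equilibrium ⇒ each member carries load in proportion to AE: A₁E₁ = 91460000 N, A₂E₂ = 31350000 N, ΣAE = 122800000 N.
σ₂ = P·E₂/ΣAE = 130000·72000/122800000 = 76.21 MPa.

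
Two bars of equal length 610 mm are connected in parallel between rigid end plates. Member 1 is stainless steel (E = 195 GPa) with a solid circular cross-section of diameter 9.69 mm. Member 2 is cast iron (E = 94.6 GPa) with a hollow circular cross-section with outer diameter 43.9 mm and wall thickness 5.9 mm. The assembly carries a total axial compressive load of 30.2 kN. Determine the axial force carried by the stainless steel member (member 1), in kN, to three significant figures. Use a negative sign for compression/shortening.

-5.36 kN

A_1 = 73.75 mm².
A_2 = 704.3 mm².
Equal strain + equilibrium ⇒ each member carries load in proportion to AE: A₁E₁ = 14380000 N, A₂E₂ = 66630000 N, ΣAE = 81010000 N.
F₁ = P·A₁E₁/ΣAE = -30200·14380000/81010000 = -5361 N.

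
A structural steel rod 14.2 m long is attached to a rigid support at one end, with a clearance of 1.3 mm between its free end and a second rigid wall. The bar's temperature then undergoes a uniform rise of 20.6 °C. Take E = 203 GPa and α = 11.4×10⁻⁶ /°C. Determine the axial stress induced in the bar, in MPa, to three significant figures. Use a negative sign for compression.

-29.1 MPa

Free thermal expansion αLΔT = 11.4e-6 · 14200 · 20.6 = 3.335 mm.
The walls engage after the gap closes; constrained expansion = 3.335 − 1.3 = 2.035 mm.
The walls impose strain ε = −(2.035)/14200 = -1.4329e-04; σ = Eε = 203000 · -1.4329e-04 = -29.09 MPa.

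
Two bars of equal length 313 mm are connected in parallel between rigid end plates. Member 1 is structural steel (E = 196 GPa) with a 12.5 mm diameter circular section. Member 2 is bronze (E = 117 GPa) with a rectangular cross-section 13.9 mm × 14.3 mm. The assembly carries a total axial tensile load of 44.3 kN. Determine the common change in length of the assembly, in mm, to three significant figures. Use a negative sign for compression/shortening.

A_1 = 122.7 mm².
A_2 = 198.8 mm².
Equal strain + equilibrium ⇒ each member carries load in proportion to AE: A₁E₁ = 24050000 N, A₂E₂ = 23260000 N, ΣAE = 47310000 N.
δ = PL/ΣAE = 44300·313/47310000 = 0.2931 mm.

0.293 mm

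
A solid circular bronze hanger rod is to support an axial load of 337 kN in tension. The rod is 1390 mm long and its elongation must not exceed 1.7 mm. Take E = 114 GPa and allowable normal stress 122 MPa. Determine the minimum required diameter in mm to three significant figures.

59.3 mm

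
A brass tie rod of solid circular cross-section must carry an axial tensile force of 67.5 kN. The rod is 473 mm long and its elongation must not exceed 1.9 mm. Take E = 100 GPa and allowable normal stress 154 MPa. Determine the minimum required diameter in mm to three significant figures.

Required area A ≥ P/σ_allow = 67500/154 = 438.3 mm².
For a solid circular section, d ≥ √(4A/π) = 23.62 mm.
Elongation limit: A ≥ PL/(Eδ_allow) = 67500·473/(100000·1.9) = 168 mm² ⇒ d ≥ 14.63 mm.
The stress limit governs.

23.6 mm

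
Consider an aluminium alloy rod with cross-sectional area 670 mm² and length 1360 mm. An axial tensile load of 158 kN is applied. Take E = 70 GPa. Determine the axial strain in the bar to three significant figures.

0.00337

σ = N/A = 235.8 MPa; ε = σ/E = 235.8/70000 = 3.369e-03.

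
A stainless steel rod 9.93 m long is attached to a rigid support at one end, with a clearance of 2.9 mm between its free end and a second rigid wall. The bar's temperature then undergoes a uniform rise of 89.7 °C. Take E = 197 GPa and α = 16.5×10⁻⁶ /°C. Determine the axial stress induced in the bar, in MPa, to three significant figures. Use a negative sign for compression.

-234 MPa

Free thermal expansion αLΔT = 16.5e-6 · 9930 · 89.7 = 14.7 mm.
The walls engage after the gap closes; constrained expansion = 14.7 − 2.9 = 11.8 mm.
The walls impose strain ε = −(11.8)/9930 = -1.1880e-03; σ = Eε = 197000 · -1.1880e-03 = -234 MPa.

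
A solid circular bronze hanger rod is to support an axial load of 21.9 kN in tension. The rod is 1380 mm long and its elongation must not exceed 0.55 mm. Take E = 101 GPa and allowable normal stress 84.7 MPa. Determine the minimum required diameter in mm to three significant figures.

26.3 mm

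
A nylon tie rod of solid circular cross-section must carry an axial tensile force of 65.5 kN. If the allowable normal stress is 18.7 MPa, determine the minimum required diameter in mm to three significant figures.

Required area A ≥ P/σ_allow = 65500/18.7 = 3503 mm².
For a solid circular section, d ≥ √(4A/π) = 66.78 mm.

66.8 mm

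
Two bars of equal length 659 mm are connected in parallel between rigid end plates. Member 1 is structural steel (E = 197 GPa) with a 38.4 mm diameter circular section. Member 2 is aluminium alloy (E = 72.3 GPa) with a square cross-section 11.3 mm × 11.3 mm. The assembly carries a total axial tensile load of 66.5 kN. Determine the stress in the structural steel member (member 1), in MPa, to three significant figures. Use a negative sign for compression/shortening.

55.2 MPa

A_1 = 1158 mm².
A_2 = 127.7 mm².
Equal strain + equilibrium ⇒ each member carries load in proportion to AE: A₁E₁ = 228100000 N, A₂E₂ = 9232000 N, ΣAE = 237400000 N.
σ₁ = P·E₁/ΣAE = 66500·197000/237400000 = 55.19 MPa.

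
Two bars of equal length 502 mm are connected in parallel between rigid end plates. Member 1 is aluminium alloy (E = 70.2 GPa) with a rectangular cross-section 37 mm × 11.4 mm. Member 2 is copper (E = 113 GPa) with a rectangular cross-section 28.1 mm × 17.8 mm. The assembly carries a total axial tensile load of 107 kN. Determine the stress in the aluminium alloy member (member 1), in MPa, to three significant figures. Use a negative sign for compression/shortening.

87.2 MPa

A_1 = 421.8 mm².
A_2 = 500.2 mm².
Equal strain + equilibrium ⇒ each member carries load in proportion to AE: A₁E₁ = 29610000 N, A₂E₂ = 56520000 N, ΣAE = 86130000 N.
σ₁ = P·E₁/ΣAE = 107000·70200/86130000 = 87.21 MPa.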